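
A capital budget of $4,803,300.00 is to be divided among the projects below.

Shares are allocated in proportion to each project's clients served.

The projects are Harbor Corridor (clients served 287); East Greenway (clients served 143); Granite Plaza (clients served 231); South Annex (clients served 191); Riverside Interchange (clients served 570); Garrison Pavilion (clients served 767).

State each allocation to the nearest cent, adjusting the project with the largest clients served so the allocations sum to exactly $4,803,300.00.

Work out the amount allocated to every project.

Harbor Corridor: $629,761.12 | East Greenway: $313,783.42 | Granite Plaza: $506,880.90 | South Annex: $419,109.32 | Riverside Interchange: $1,250,745.09 | Garrison Pavilion: $1,683,020.15

Combined clients served = 287 + 143 + 231 + 191 + 570 + 767 = 2,189.
Proportional shares: Harbor Corridor 629,761.1238; East Greenway 313,783.4171; Granite Plaza 506,880.9045; South Annex 419,109.3193; Riverside Interchange 1,250,745.0891; Garrison Pavilion 1,683,020.1462.
Rounded to nearest cent: Harbor Corridor $629,761.12; East Greenway $313,783.42; Granite Plaza $506,880.90; South Annex $419,109.32; Riverside Interchange $1,250,745.09; Garrison Pavilion $1,683,020.15. Sum = $4,803,300.00.
No rounding difference to absorb.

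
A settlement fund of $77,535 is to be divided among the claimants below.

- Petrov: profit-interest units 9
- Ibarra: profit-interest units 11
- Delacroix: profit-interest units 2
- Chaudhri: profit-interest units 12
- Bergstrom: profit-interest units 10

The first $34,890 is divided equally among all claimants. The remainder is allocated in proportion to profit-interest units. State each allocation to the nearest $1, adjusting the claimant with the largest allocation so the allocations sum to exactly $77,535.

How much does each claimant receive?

$34,890 shared equally gives $6,978 per claimant.
Remainder $42,645 by profit-interest units (total 44): Petrov 8,722.84 → $8,723; Ibarra 10,661.25 → $10,661; Delacroix 1,938.41 → $1,938; Chaudhri 11,630.45 → $11,630; Bergstrom 9,692.05 → $9,692.
Rounding difference +$1 on remainder applied to Chaudhri.
Totals: Petrov $6,978 + $8,723 = $15,701; Ibarra $6,978 + $10,661 = $17,639; Delacroix $6,978 + $1,938 = $8,916; Chaudhri $6,978 + $11,631 = $18,609; Bergstrom $6,978 + $9,692 = $16,670.

Petrov: $15,701 · Ibarra: $17,639 · Delacroix: $8,916 · Chaudhri: $18,609 · Bergstrom: $16,670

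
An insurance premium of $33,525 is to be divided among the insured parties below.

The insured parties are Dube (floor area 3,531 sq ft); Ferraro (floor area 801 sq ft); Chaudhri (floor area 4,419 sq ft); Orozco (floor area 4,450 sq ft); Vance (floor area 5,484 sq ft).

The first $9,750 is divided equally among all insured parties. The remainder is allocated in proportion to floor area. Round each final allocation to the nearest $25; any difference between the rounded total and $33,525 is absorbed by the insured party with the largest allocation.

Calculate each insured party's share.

Equal tier: $9,750 ÷ 5 = $1,950 apiece.
Remainder $23,775 by floor area (total 18,685): Dube 4,492.88 → $4,500; Ferraro 1,019.20 → $1,025; Chaudhri 5,622.78 → $5,625; Orozco 5,662.23 → $5,650; Vance 6,977.90 → $6,975.
Totals: Dube $1,950 + $4,500 = $6,450; Ferraro $1,950 + $1,025 = $2,975; Chaudhri $1,950 + $5,625 = $7,575; Orozco $1,950 + $5,650 = $7,600; Vance $1,950 + $6,975 = $8,925.

Dube: $6,450 · Ferraro: $2,975 · Chaudhri: $7,575 · Orozco: $7,600 · Vance: $8,925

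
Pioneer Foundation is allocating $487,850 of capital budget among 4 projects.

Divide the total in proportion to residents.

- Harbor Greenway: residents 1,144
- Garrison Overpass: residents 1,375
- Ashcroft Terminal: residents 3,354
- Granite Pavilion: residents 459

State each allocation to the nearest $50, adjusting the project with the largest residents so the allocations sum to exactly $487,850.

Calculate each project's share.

Harbor Greenway: $88,150 · Garrison Overpass: $105,950 · Ashcroft Terminal: $258,400 · Granite Pavilion: $35,350

Residents total: 1,144 + 1,375 + 3,354 + 459 = 6,332.
Proportional shares: Harbor Greenway 88,139.67; Garrison Overpass 105,937.11; Ashcroft Terminal 258,409.49; Granite Pavilion 35,363.73.
At nearest $50: Harbor Greenway $88,150; Garrison Overpass $105,950; Ashcroft Terminal $258,400; Granite Pavilion $35,350. Sum = $487,850.
Sum already equals the total — no adjustment.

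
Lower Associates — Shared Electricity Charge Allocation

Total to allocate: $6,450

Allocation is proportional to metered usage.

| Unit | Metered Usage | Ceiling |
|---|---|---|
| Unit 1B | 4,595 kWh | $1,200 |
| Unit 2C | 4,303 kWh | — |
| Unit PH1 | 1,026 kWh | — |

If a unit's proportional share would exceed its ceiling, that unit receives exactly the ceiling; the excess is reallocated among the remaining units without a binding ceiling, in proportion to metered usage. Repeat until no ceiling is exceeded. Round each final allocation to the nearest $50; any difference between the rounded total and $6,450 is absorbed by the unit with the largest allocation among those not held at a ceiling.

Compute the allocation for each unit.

Metered usage total: 9,924.
Pro-rata shares before constraints: Unit 1B 2,986.47; Unit 2C 2,796.69; Unit PH1 666.84.
Capped: Unit 1B ($1,200); balance $5,250 reallocated over remaining metered usage 5,329.
Shares after redistribution: Unit 2C 4,239.21 → $4,250; Unit PH1 1,010.79 → $1,000.

Unit 1B: $1,200 · Unit 2C: $4,250 · Unit PH1: $1,000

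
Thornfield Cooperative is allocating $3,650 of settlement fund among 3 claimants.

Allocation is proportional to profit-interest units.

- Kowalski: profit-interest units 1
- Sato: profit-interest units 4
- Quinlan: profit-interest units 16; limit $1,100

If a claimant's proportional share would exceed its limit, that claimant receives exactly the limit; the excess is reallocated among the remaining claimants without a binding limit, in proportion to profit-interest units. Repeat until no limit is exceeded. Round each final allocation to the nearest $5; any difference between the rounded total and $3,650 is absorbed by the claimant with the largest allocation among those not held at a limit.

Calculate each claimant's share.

Total profit-interest units = 21.
Pro-rata shares before constraints: Kowalski 173.81; Sato 695.24; Quinlan 2,780.95.
Held at cap: Quinlan ($1,100); remaining pool $2,550 reallocated over remaining profit-interest units 5.
Remaining shares: Kowalski 510.00 → $510; Sato 2,040.00 → $2,040.

Kowalski: $510; Sato: $2,040; Quinlan: $1,100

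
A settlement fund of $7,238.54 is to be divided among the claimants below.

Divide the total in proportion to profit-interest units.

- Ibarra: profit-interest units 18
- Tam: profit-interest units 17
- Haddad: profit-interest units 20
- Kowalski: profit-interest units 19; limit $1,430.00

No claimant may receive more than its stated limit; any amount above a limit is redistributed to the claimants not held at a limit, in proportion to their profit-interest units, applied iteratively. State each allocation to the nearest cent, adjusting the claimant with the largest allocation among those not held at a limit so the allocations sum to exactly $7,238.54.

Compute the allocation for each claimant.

Ibarra: $1,900.98 | Tam: $1,795.37 | Haddad: $2,112.19 | Kowalski: $1,430.00

Total profit-interest units = 74.
Proportional shares (ignoring caps): Ibarra 1,760.7259; Tam 1,662.9078; Haddad 1,956.3622; Kowalski 1,858.5441.
Cap binds for Kowalski ($1,430.00); residual $5,808.54 reallocated over remaining profit-interest units 55.
Remaining shares: Ibarra 1,900.9767 → $1,900.98; Tam 1,795.3669 → $1,795.37; Haddad 2,112.1964 → $2,112.20.
Rounding difference −$0.01 applied to Haddad → $2,112.19.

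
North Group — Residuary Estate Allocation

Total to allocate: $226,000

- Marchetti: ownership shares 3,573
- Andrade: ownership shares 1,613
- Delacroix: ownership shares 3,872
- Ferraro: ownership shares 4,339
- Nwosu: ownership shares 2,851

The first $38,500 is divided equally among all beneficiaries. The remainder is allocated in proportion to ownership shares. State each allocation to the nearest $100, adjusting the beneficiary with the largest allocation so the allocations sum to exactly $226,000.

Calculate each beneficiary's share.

Marchetti: $48,900 · Andrade: $26,300 · Delacroix: $52,400 · Ferraro: $57,800 · Nwosu: $40,600

Equal tier: $38,500 ÷ 5 = $7,700 apiece.
Remainder $187,500 by ownership shares (total 16,248): Marchetti 41,232.00 → $41,200; Andrade 18,613.83 → $18,600; Delacroix 44,682.42 → $44,700; Ferraro 50,071.55 → $50,100; Nwosu 32,900.20 → $32,900.
Totals: Marchetti $7,700 + $41,200 = $48,900; Andrade $7,700 + $18,600 = $26,300; Delacroix $7,700 + $44,700 = $52,400; Ferraro $7,700 + $50,100 = $57,800; Nwosu $7,700 + $32,900 = $40,600.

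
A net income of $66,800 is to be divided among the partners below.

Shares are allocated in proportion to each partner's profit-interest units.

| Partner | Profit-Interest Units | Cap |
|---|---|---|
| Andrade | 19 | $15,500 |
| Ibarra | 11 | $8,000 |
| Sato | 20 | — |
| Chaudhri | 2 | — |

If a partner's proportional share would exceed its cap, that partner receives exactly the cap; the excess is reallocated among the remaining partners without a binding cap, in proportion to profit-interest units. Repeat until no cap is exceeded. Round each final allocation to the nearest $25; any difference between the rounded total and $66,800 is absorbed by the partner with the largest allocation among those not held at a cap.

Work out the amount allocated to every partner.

Profit-interest units total: 52.
Pro-rata shares before constraints: Andrade 24,407.69; Ibarra 14,130.77; Sato 25,692.31; Chaudhri 2,569.23.
Cap binds for Andrade ($15,500), Ibarra ($8,000); remaining pool $43,300 reallocated over remaining profit-interest units 22.
Remaining shares: Sato 39,363.64 → $39,375; Chaudhri 3,936.36 → $3,925.

Andrade: $15,500; Ibarra: $8,000; Sato: $39,375; Chaudhri: $3,925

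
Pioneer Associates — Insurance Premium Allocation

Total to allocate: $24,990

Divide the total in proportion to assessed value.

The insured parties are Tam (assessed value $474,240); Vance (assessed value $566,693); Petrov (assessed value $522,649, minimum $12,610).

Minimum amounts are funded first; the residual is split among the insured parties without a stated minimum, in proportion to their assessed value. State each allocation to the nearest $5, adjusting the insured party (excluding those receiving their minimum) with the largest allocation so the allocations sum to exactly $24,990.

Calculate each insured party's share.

Minimums first: Petrov $12,610. Remaining pool $12,380.
Remaining pool split over remaining assessed value 1,040,933: Tam 5,640.22 → $5,640; Vance 6,739.78 → $6,740.

Tam: $5,640 · Vance: $6,740 · Petrov: $12,610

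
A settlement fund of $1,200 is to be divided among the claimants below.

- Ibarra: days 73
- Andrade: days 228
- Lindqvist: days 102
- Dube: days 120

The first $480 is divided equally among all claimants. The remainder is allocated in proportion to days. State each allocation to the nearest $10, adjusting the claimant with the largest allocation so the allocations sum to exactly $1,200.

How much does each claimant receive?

First tranche $480 split equally: $120 each.
Remainder $720 by days (total 523): Ibarra 100.50 → $100; Andrade 313.88 → $310; Lindqvist 140.42 → $140; Dube 165.20 → $170.
Totals: Ibarra $120 + $100 = $220; Andrade $120 + $310 = $430; Lindqvist $120 + $140 = $260; Dube $120 + $170 = $290.

Ibarra: $220; Andrade: $430; Lindqvist: $260; Dube: $290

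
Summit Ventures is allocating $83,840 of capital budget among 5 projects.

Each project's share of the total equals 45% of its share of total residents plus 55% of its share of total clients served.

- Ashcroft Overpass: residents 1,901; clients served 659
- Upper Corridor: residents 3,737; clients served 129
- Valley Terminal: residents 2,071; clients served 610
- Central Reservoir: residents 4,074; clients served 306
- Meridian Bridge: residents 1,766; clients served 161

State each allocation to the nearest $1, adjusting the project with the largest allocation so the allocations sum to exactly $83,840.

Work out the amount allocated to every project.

Residents total 13,549; clients served total 1,865.
Blended shares (45% residents + 55% clients served): Ashcroft Overpass 0.2575; Upper Corridor 0.1622; Valley Terminal 0.2487; Central Reservoir 0.2256; Meridian Bridge 0.1061.
Unrounded shares: Ashcroft Overpass 21,587.18; Upper Corridor 13,595.42; Valley Terminal 20,849.03; Central Reservoir 18,910.13; Meridian Bridge 8,898.25.
At nearest $1: Ashcroft Overpass $21,587; Upper Corridor $13,595; Valley Terminal $20,849; Central Reservoir $18,910; Meridian Bridge $8,898. Sum = $83,839.
Difference $83,840 − $83,839 = +$1 applied to largest allocation (Ashcroft Overpass): Ashcroft Overpass becomes $21,588.

Ashcroft Overpass: $21,588 | Upper Corridor: $13,595 | Valley Terminal: $20,849 | Central Reservoir: $18,910 | Meridian Bridge: $8,898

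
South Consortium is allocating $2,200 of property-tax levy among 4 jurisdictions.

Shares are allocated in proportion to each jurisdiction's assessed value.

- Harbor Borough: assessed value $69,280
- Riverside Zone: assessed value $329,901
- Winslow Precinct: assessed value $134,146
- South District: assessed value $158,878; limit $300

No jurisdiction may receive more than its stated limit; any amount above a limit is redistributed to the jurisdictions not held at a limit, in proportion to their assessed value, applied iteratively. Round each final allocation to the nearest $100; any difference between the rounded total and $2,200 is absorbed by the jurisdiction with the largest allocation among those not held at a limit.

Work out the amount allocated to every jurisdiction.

Harbor Borough: $200 · Riverside Zone: $1,200 · Winslow Precinct: $500 · South District: $300

Combined assessed value = 692,205.
Unconstrained shares: Harbor Borough 220.19; Riverside Zone 1,048.51; Winslow Precinct 426.35; South District 504.95.
Cap binds for South District ($300); balance $1,900 reallocated over remaining assessed value 533,327.
Shares after redistribution: Harbor Borough 246.81 → $200; Riverside Zone 1,175.29 → $1,200; Winslow Precinct 477.90 → $500.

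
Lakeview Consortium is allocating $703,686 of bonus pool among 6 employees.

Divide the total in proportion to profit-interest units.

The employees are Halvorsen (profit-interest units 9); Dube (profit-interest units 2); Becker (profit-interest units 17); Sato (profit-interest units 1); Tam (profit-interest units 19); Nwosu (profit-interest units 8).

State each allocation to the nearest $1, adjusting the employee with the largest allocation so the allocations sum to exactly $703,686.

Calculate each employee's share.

Combined profit-interest units = 56.
Pro-rata amounts: Halvorsen 9/56 × $703,686 = 113,092.39; Dube 2/56 × $703,686 = 25,131.64; Becker 17/56 × $703,686 = 213,618.96; Sato 1/56 × $703,686 = 12,565.82; Tam 19/56 × $703,686 = 238,750.61; Nwosu 8/56 × $703,686 = 100,526.57.
Rounded to nearest $1: Halvorsen $113,092; Dube $25,132; Becker $213,619; Sato $12,566; Tam $238,751; Nwosu $100,527. Sum = $703,687.
Difference $703,686 − $703,687 = −$1 applied to largest allocation (Tam): Tam becomes $238,750.

Halvorsen: $113,092 · Dube: $25,132 · Becker: $213,619 · Sato: $12,566 · Tam: $238,750 · Nwosu: $100,527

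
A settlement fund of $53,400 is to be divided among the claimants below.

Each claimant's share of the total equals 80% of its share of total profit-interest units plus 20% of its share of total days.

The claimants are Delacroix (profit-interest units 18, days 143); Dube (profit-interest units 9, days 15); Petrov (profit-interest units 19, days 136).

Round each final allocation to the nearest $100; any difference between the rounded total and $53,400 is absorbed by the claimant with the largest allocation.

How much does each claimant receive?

Totals — profit-interest units 46, days 294.
Composite weights (80% profit-interest units + 20% days): Delacroix 0.4103; Dube 0.1667; Petrov 0.4230.
Unrounded shares: Delacroix 21,911.22; Dube 8,903.16; Petrov 22,585.63.
At nearest $100: Delacroix $21,900; Dube $8,900; Petrov $22,600. Sum = $53,400.
No rounding difference to absorb.

Delacroix: $21,900 · Dube: $8,900 · Petrov: $22,600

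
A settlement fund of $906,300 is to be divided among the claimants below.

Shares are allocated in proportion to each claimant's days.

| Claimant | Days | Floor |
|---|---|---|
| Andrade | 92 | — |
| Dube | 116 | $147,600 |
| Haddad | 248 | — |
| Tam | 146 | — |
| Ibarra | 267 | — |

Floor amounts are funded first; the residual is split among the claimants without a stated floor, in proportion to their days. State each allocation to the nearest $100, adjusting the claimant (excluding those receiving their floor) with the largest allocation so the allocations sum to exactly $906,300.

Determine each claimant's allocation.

Minimums first: Dube $147,600. Residual $758,700.
Residual split over remaining days 753: Andrade 92,696.41 → $92,700; Haddad 249,877.29 → $249,900; Tam 147,105.18 → $147,100; Ibarra 269,021.12 → $269,000.

Andrade: $92,700 | Dube: $147,600 | Haddad: $249,900 | Tam: $147,100 | Ibarra: $269,000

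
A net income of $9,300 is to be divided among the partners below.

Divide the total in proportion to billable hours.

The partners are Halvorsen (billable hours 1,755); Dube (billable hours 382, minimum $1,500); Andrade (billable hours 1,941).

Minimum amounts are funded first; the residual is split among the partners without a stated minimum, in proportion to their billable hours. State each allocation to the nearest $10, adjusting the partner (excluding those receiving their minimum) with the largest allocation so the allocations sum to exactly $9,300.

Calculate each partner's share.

Guaranteed amounts: Dube $1,500. Remaining pool $7,800.
Remaining pool split over remaining billable hours 3,696: Halvorsen 3,703.73 → $3,700; Andrade 4,096.27 → $4,100.

Halvorsen: $3,700 · Dube: $1,500 · Andrade: $4,100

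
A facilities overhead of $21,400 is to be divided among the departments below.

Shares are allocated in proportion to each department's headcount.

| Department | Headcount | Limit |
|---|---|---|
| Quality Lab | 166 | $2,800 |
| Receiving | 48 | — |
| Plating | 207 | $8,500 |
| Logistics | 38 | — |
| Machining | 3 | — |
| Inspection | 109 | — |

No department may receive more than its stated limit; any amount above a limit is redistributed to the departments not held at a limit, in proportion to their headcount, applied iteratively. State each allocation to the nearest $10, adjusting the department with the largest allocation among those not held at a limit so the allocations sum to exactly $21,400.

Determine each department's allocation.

Combined headcount = 571.
Unconstrained shares: Quality Lab 6,221.37; Receiving 1,798.95; Plating 7,757.97; Logistics 1,424.17; Machining 112.43; Inspection 4,085.11.
Capped: Quality Lab ($2,800); remaining pool $18,600 reallocated over remaining headcount 405.
Capped: Plating ($8,500); remaining pool $10,100 reallocated over remaining headcount 198.
Redistributed shares: Receiving 2,448.48 → $2,450; Logistics 1,938.38 → $1,940; Machining 153.03 → $150; Inspection 5,560.10 → $5,560.

Quality Lab: $2,800; Receiving: $2,450; Plating: $8,500; Logistics: $1,940; Machining: $150; Inspection: $5,560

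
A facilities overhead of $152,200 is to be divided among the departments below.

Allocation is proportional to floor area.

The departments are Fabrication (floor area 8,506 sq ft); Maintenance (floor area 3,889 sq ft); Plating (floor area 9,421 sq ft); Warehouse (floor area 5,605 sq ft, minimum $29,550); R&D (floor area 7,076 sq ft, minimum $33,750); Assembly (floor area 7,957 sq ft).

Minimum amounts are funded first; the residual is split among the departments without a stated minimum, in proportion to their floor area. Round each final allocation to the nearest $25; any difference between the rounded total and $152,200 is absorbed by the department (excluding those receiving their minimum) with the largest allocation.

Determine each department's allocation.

Fabrication: $25,400 · Maintenance: $11,600 · Plating: $28,150 · Warehouse: $29,550 · R&D: $33,750 · Assembly: $23,750

Fund the minimums — Warehouse $29,550; R&D $33,750. Remaining pool $88,900.
Remaining pool split over remaining floor area 29,773: Fabrication 25,398.29 → $25,400; Maintenance 11,612.27 → $11,600; Plating 28,130.42 → $28,125; Assembly 23,759.02 → $23,750.
Rounding difference +$25 applied to Plating → $28,150.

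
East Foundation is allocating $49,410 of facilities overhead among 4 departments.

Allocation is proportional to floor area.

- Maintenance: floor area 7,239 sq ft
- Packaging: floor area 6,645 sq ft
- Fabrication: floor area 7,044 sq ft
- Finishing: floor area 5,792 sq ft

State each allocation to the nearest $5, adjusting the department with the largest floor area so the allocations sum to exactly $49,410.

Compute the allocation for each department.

Maintenance: $13,385 | Packaging: $12,290 | Fabrication: $13,025 | Finishing: $10,710

Sum of floor area: 7,239 + 6,645 + 7,044 + 5,792 = 26,720.
Pro-rata amounts: Maintenance 13,386.19; Packaging 12,287.78; Fabrication 13,025.60; Finishing 10,710.43.
Rounded to nearest $5: Maintenance $13,385; Packaging $12,290; Fabrication $13,025; Finishing $10,710. Sum = $49,410.
No rounding difference to absorb.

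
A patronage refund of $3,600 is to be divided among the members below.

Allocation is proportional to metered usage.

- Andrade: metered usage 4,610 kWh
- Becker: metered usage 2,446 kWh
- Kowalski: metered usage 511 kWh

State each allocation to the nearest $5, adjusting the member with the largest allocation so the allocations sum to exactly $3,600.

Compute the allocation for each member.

Andrade: $2,190 · Becker: $1,165 · Kowalski: $245

Total metered usage = 7,567.
Raw shares: Andrade 4,610/7,567 × $3,600 = 2,193.21; Becker 2,446/7,567 × $3,600 = 1,163.68; Kowalski 511/7,567 × $3,600 = 243.11.
Rounded to nearest $5: Andrade $2,195; Becker $1,165; Kowalski $245. Sum = $3,605.
Difference $3,600 − $3,605 = −$5 applied to largest allocation (Andrade): Andrade becomes $2,190.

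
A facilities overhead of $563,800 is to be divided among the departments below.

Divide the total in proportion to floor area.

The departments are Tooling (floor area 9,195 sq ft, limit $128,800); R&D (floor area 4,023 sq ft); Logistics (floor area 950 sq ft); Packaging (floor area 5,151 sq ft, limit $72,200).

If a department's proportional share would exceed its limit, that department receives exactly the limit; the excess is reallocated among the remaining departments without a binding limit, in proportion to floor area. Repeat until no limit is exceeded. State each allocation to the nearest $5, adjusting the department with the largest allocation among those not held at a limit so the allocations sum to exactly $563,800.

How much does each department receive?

Tooling: $128,800 | R&D: $293,495 | Logistics: $69,305 | Packaging: $72,200

Total floor area = 19,319.
Pro-rata shares before constraints: Tooling 268,344.17; R&D 117,406.05; Logistics 27,724.52; Packaging 150,325.27.
Capped: Tooling ($128,800), Packaging ($72,200); balance $362,800 reallocated over remaining floor area 4,973.
Remaining shares: R&D 293,493.75 → $293,495; Logistics 69,306.25 → $69,305.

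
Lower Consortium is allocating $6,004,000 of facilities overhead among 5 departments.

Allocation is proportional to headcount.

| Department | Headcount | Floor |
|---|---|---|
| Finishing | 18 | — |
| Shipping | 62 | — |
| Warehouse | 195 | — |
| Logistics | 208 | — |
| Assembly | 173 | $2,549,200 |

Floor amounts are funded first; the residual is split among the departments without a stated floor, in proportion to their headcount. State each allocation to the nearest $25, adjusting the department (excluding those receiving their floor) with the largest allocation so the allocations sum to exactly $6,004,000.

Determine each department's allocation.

Guaranteed amounts: Assembly $2,549,200. Residual $3,454,800.
Residual split over remaining headcount 483: Finishing 128,750.31 → $128,750; Shipping 443,473.29 → $443,475; Warehouse 1,394,795.03 → $1,394,800; Logistics 1,487,781.37 → $1,487,775.

Finishing: $128,750 | Shipping: $443,475 | Warehouse: $1,394,800 | Logistics: $1,487,775 | Assembly: $2,549,200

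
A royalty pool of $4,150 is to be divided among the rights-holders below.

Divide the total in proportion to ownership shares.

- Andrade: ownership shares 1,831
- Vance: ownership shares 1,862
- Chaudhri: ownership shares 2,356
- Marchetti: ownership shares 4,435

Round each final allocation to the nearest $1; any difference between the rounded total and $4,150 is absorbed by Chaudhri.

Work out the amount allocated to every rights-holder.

Sum of ownership shares: 10,484.
Raw shares: Andrade 1,831/10,484 × $4,150 = 724.79; Vance 1,862/10,484 × $4,150 = 737.06; Chaudhri 2,356/10,484 × $4,150 = 932.60; Marchetti 4,435/10,484 × $4,150 = 1,755.56.
At nearest $1: Andrade $725; Vance $737; Chaudhri $933; Marchetti $1,756. Sum = $4,151.
Difference $4,150 − $4,151 = −$1 applied to Chaudhri: Chaudhri becomes $932.

Andrade: $725 · Vance: $737 · Chaudhri: $932 · Marchetti: $1,756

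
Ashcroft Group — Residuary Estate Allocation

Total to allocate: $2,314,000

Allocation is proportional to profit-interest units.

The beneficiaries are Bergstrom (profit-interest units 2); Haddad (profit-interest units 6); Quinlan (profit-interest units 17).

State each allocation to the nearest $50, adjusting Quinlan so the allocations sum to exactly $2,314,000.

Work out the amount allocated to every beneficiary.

Bergstrom: $185,100 | Haddad: $555,350 | Quinlan: $1,573,550

Sum of profit-interest units: 25.
Unrounded shares: Bergstrom 2/25 × $2,314,000 = 185,120.00; Haddad 6/25 × $2,314,000 = 555,360.00; Quinlan 17/25 × $2,314,000 = 1,573,520.00.
After rounding ($50): Bergstrom $185,100; Haddad $555,350; Quinlan $1,573,500. Sum = $2,313,950.
Difference $2,314,000 − $2,313,950 = +$50 applied to Quinlan: Quinlan becomes $1,573,550.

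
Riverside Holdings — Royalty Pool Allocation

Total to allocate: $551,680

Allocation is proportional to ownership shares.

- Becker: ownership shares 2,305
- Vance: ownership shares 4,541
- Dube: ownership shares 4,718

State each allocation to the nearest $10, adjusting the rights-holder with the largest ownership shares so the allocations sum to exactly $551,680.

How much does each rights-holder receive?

Becker: $109,960; Vance: $216,640; Dube: $225,080

Combined ownership shares = 2,305 + 4,541 + 4,718 = 11,564.
Raw shares: Becker 109,963.89; Vance 216,636.02; Dube 225,080.10.
After rounding ($10): Becker $109,960; Vance $216,640; Dube $225,080. Sum = $551,680.
Rounded total matches; no reconciliation needed.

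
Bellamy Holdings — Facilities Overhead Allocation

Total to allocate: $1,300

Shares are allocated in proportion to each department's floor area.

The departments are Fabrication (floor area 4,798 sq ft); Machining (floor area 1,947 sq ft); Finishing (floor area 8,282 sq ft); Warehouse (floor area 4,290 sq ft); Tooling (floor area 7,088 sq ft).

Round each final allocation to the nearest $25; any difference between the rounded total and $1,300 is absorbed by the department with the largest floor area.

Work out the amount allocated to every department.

Total floor area = 26,405.
Proportional shares: Fabrication 4,798/26,405 × $1,300 = 236.22; Machining 1,947/26,405 × $1,300 = 95.86; Finishing 8,282/26,405 × $1,300 = 407.75; Warehouse 4,290/26,405 × $1,300 = 211.21; Tooling 7,088/26,405 × $1,300 = 348.96.
After rounding ($25): Fabrication $225; Machining $100; Finishing $400; Warehouse $200; Tooling $350. Sum = $1,275.
Difference $1,300 − $1,275 = +$25 applied to largest floor area (Finishing): Finishing becomes $425.

Fabrication: $225 | Machining: $100 | Finishing: $425 | Warehouse: $200 | Tooling: $350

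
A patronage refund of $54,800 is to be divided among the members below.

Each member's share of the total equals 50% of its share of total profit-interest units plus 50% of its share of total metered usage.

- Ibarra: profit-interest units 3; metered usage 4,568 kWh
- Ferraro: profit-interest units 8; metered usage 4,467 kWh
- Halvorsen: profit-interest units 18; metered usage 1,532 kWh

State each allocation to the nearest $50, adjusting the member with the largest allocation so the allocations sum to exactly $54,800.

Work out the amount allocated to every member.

Totals — profit-interest units 29, metered usage 10,567.
Composite weights (50% profit-interest units + 50% metered usage): Ibarra 0.2679; Ferraro 0.3493; Halvorsen 0.3828.
Raw shares: Ibarra 14,679.21; Ferraro 19,141.45; Halvorsen 20,979.34.
At nearest $50: Ibarra $14,700; Ferraro $19,150; Halvorsen $21,000. Sum = $54,850.
Difference $54,800 − $54,850 = −$50 applied to largest allocation (Halvorsen): Halvorsen becomes $20,950.

Ibarra: $14,700 | Ferraro: $19,150 | Halvorsen: $20,950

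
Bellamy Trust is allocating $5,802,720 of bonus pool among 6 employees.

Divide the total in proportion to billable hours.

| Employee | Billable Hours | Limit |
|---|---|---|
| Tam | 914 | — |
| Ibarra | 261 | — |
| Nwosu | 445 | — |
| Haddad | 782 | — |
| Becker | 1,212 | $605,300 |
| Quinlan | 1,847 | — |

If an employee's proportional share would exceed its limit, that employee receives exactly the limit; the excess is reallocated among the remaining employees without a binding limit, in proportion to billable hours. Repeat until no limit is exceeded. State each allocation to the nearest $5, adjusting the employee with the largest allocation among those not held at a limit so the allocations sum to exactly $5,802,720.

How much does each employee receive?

Tam: $1,118,015 | Ibarra: $319,260 | Nwosu: $544,330 | Haddad: $956,550 | Becker: $605,300 | Quinlan: $2,259,265

Sum of billable hours: 5,461.
Unconstrained shares: Tam 971,193.20; Ibarra 277,331.98; Nwosu 472,845.71; Haddad 830,933.35; Becker 1,287,840.44; Quinlan 1,962,575.32.
Held at cap: Becker ($605,300); residual $5,197,420 reallocated over remaining billable hours 4,249.
Redistributed shares: Tam 1,118,014.09 → $1,118,015; Ibarra 319,257.85 → $319,260; Nwosu 544,328.52 → $544,330; Haddad 956,550.35 → $956,550; Quinlan 2,259,269.18 → $2,259,270.
Rounding difference −$5 applied to Quinlan → $2,259,265.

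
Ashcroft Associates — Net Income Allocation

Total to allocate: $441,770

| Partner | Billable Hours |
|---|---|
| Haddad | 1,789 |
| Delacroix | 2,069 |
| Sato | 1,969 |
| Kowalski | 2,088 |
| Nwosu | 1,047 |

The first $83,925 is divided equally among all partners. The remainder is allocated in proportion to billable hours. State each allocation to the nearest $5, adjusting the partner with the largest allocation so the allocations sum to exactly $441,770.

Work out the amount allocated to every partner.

Haddad: $88,220 | Delacroix: $99,400 | Sato: $95,405 | Kowalski: $100,155 | Nwosu: $58,590

Equal tier: $83,925 ÷ 5 = $16,785 apiece.
Remainder $357,845 by billable hours (total 8,962): Haddad 71,433.24 → $71,435; Delacroix 82,613.40 → $82,615; Sato 78,620.49 → $78,620; Kowalski 83,372.06 → $83,370; Nwosu 41,805.82 → $41,805.
Totals: Haddad $16,785 + $71,435 = $88,220; Delacroix $16,785 + $82,615 = $99,400; Sato $16,785 + $78,620 = $95,405; Kowalski $16,785 + $83,370 = $100,155; Nwosu $16,785 + $41,805 = $58,590.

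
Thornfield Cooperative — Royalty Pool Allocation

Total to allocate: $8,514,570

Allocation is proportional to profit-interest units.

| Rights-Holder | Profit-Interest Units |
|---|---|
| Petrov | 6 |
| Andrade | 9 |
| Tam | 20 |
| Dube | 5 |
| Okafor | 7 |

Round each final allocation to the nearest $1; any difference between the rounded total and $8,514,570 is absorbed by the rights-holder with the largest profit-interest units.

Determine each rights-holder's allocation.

Total profit-interest units = 47.
Raw shares: Petrov 6/47 × $8,514,570 = 1,086,966.38; Andrade 9/47 × $8,514,570 = 1,630,449.57; Tam 20/47 × $8,514,570 = 3,623,221.28; Dube 5/47 × $8,514,570 = 905,805.32; Okafor 7/47 × $8,514,570 = 1,268,127.45.
After rounding ($1): Petrov $1,086,966; Andrade $1,630,450; Tam $3,623,221; Dube $905,805; Okafor $1,268,127. Sum = $8,514,569.
Difference $8,514,570 − $8,514,569 = +$1 applied to largest profit-interest units (Tam): Tam becomes $3,623,222.

Petrov: $1,086,966; Andrade: $1,630,450; Tam: $3,623,222; Dube: $905,805; Okafor: $1,268,127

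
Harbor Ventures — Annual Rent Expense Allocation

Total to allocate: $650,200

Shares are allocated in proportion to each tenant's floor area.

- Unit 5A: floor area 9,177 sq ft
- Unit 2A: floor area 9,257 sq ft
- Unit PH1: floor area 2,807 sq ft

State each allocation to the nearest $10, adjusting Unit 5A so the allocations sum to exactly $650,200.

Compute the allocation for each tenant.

Floor area total: 21,241.
Unrounded shares: Unit 5A 9,177/21,241 × $650,200 = 280,913.58; Unit 2A 9,257/21,241 × $650,200 = 283,362.43; Unit PH1 2,807/21,241 × $650,200 = 85,923.99.
At nearest $10: Unit 5A $280,910; Unit 2A $283,360; Unit PH1 $85,920. Sum = $650,190.
Difference $650,200 − $650,190 = +$10 applied to Unit 5A: Unit 5A becomes $280,920.

Unit 5A: $280,920; Unit 2A: $283,360; Unit PH1: $85,920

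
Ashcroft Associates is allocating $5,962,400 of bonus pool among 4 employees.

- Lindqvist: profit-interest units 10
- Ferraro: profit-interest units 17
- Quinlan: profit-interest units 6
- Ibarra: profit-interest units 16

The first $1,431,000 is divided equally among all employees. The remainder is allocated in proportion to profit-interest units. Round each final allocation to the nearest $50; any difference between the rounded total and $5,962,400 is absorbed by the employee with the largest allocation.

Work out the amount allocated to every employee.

Lindqvist: $1,282,550 · Ferraro: $1,929,850 · Quinlan: $912,600 · Ibarra: $1,837,400

Equal tier: $1,431,000 ÷ 4 = $357,750 apiece.
Remainder $4,531,400 by profit-interest units (total 49): Lindqvist 924,775.51 → $924,800; Ferraro 1,572,118.37 → $1,572,100; Quinlan 554,865.31 → $554,850; Ibarra 1,479,640.82 → $1,479,650.
Totals: Lindqvist $357,750 + $924,800 = $1,282,550; Ferraro $357,750 + $1,572,100 = $1,929,850; Quinlan $357,750 + $554,850 = $912,600; Ibarra $357,750 + $1,479,650 = $1,837,400.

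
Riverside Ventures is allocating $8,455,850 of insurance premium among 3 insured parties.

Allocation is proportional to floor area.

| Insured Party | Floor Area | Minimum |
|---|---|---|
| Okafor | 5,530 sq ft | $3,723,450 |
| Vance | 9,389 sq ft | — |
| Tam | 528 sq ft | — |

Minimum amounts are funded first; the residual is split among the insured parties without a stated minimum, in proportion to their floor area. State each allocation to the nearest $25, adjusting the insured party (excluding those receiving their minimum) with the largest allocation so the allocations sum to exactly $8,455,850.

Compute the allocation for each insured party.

Okafor: $3,723,450 | Vance: $4,480,450 | Tam: $251,950

Guaranteed amounts: Okafor $3,723,450. Balance $4,732,400.
Balance split over remaining floor area 9,917: Vance 4,480,438.00 → $4,480,450; Tam 251,962.00 → $251,950.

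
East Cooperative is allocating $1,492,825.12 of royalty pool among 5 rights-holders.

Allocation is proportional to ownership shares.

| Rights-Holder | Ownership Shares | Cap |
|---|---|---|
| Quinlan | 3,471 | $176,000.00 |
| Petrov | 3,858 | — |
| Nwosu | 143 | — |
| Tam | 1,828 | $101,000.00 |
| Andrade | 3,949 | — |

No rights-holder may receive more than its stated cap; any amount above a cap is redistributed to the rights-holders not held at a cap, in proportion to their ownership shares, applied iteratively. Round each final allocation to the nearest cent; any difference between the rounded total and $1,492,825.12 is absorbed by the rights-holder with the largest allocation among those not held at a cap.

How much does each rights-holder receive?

Total ownership shares = 13,249.
Pro-rata shares before constraints: Quinlan 391,093.3649; Petrov 434,698.4160; Nwosu 16,112.4607; Tam 205,969.0784; Andrade 444,951.8001.
Held at cap: Quinlan ($176,000.00), Tam ($101,000.00); balance $1,215,825.12 reallocated over remaining ownership shares 7,950.
Shares after redistribution: Petrov 590,019.2846 → $590,019.28; Nwosu 21,869.5588 → $21,869.56; Andrade 603,936.2766 → $603,936.28.

Quinlan: $176,000.00 · Petrov: $590,019.28 · Nwosu: $21,869.56 · Tam: $101,000.00 · Andrade: $603,936.28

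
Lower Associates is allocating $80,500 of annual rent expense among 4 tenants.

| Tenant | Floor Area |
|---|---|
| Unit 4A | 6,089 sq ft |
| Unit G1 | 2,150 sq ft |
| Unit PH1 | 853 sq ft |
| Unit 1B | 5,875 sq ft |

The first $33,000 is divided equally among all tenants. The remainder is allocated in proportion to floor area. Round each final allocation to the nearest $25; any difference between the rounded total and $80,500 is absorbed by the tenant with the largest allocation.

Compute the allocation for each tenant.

Unit 4A: $27,575 | Unit G1: $15,075 | Unit PH1: $10,950 | Unit 1B: $26,900

First tranche $33,000 split equally: $8,250 each.
Remainder $47,500 by floor area (total 14,967): Unit 4A 19,324.35 → $19,325; Unit G1 6,823.34 → $6,825; Unit PH1 2,707.12 → $2,700; Unit 1B 18,645.19 → $18,650.
Totals: Unit 4A $8,250 + $19,325 = $27,575; Unit G1 $8,250 + $6,825 = $15,075; Unit PH1 $8,250 + $2,700 = $10,950; Unit 1B $8,250 + $18,650 = $26,900.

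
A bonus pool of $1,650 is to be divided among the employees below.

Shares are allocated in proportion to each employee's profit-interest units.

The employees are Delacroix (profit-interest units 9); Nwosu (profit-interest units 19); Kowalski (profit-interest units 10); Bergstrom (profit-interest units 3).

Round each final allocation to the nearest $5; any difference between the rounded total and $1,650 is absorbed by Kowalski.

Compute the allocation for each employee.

Combined profit-interest units = 41.
Raw shares: Delacroix 9/41 × $1,650 = 362.20; Nwosu 19/41 × $1,650 = 764.63; Kowalski 10/41 × $1,650 = 402.44; Bergstrom 3/41 × $1,650 = 120.73.
Rounded to nearest $5: Delacroix $360; Nwosu $765; Kowalski $400; Bergstrom $120. Sum = $1,645.
Difference $1,650 − $1,645 = +$5 applied to Kowalski: Kowalski becomes $405.

Delacroix: $360 | Nwosu: $765 | Kowalski: $405 | Bergstrom: $120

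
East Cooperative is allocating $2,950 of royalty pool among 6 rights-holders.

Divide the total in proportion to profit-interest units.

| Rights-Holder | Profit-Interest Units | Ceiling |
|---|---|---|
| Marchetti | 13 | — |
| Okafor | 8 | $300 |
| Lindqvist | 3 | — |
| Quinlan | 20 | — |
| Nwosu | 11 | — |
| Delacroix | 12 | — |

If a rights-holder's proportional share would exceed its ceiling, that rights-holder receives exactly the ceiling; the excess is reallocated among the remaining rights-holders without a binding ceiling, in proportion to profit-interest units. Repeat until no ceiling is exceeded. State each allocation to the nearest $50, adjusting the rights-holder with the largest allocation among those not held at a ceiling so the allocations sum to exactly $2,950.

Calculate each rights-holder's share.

Marchetti: $600 · Okafor: $300 · Lindqvist: $150 · Quinlan: $850 · Nwosu: $500 · Delacroix: $550

Total profit-interest units = 67.
Pro-rata shares before constraints: Marchetti 572.39; Okafor 352.24; Lindqvist 132.09; Quinlan 880.60; Nwosu 484.33; Delacroix 528.36.
Capped: Okafor ($300); remaining pool $2,650 reallocated over remaining profit-interest units 59.
Remaining shares: Marchetti 583.90 → $600; Lindqvist 134.75 → $150; Quinlan 898.31 → $900; Nwosu 494.07 → $500; Delacroix 538.98 → $550.
Rounding difference −$50 applied to Quinlan → $850.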